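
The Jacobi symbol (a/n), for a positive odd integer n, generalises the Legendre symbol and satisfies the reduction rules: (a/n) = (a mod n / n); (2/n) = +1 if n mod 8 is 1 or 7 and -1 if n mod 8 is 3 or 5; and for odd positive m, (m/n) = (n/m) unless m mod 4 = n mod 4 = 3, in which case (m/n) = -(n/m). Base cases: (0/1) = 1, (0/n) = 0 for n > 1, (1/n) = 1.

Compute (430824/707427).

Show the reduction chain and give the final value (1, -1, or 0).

430824 = 2^3·53853; (2/707427) = -1 since 707427 mod 8 = 3, so (430824/707427) = (-1)^3·(53853/707427); sign now -1
reciprocity: (53853/707427) = +1·(707427/53853) since 53853 mod 4 = 1, 707427 mod 4 = 3; sign now -1
(707427/53853) = (7338/53853)   [reduce mod 53853]
7338 = 2^1·3669; (2/53853) = -1 since 53853 mod 8 = 5, so (7338/53853) = (-1)^1·(3669/53853); sign now +1
reciprocity: (3669/53853) = +1·(53853/3669) since 3669 mod 4 = 1, 53853 mod 4 = 1; sign now +1
(53853/3669) = (2487/3669)   [reduce mod 3669]
reciprocity: (2487/3669) = +1·(3669/2487) since 2487 mod 4 = 3, 3669 mod 4 = 1; sign now +1
(3669/2487) = (1182/2487)   [reduce mod 2487]
1182 = 2^1·591; (2/2487) = +1 since 2487 mod 8 = 7, so (1182/2487) = (+1)^1·(591/2487); sign now +1
reciprocity: (591/2487) = -1·(2487/591) since 591 mod 4 = 3, 2487 mod 4 = 3; sign now -1
(2487/591) = (123/591)   [reduce mod 591]
reciprocity: (123/591) = -1·(591/123) since 123 mod 4 = 3, 591 mod 4 = 3; sign now +1
(591/123) = (99/123)   [reduce mod 123]
reciprocity: (99/123) = -1·(123/99) since 99 mod 4 = 3, 123 mod 4 = 3; sign now -1
(123/99) = (24/99)   [reduce mod 99]
24 = 2^3·3; (2/99) = -1 since 99 mod 8 = 3, so (24/99) = (-1)^3·(3/99); sign now +1
reciprocity: (3/99) = -1·(99/3) since 3 mod 4 = 3, 99 mod 4 = 3; sign now -1
(99/3) = (0/3)   [reduce mod 3]
(0/3) = 0   [gcd(a, n) > 1]; final value = 0

0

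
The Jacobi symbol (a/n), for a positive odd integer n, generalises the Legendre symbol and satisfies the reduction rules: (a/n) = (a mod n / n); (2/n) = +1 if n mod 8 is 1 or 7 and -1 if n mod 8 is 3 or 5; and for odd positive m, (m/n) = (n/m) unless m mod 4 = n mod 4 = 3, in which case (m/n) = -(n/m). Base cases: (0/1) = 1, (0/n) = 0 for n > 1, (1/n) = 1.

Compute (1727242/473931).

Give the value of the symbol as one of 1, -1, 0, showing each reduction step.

(1727242/473931): 1727242 mod 473931 = 305449, so (1727242/473931) = (305449/473931)
flip (305449/473931) -> (473931/305449): both odd, 305449 mod 4 = 1, 473931 mod 4 = 3, so the flip contributes +1; sign now +1
(473931/305449): 473931 mod 305449 = 168482, so (473931/305449) = (168482/305449)
factor out 2^1: 168482 = 2^1·84241; with 305449 mod 8 = 1, (2/305449) = +1; sign now +1; continue with (84241/305449)
flip (84241/305449) -> (305449/84241): both odd, 84241 mod 4 = 1, 305449 mod 4 = 1, so the flip contributes +1; sign now +1
(305449/84241): 305449 mod 84241 = 52726, so (305449/84241) = (52726/84241)
factor out 2^1: 52726 = 2^1·26363; with 84241 mod 8 = 1, (2/84241) = +1; sign now +1; continue with (26363/84241)
flip (26363/84241) -> (84241/26363): both odd, 26363 mod 4 = 3, 84241 mod 4 = 1, so the flip contributes +1; sign now +1
(84241/26363): 84241 mod 26363 = 5152, so (84241/26363) = (5152/26363)
factor out 2^5: 5152 = 2^5·161; with 26363 mod 8 = 3, (2/26363) = -1; sign now -1; continue with (161/26363)
flip (161/26363) -> (26363/161): both odd, 161 mod 4 = 1, 26363 mod 4 = 3, so the flip contributes +1; sign now -1
(26363/161): 26363 mod 161 = 120, so (26363/161) = (120/161)
factor out 2^3: 120 = 2^3·15; with 161 mod 8 = 1, (2/161) = +1; sign now -1; continue with (15/161)
flip (15/161) -> (161/15): both odd, 15 mod 4 = 3, 161 mod 4 = 1, so the flip contributes +1; sign now -1
(161/15): 161 mod 15 = 11, so (161/15) = (11/15)
flip (11/15) -> (15/11): both odd, 11 mod 4 = 3, 15 mod 4 = 3, so the flip contributes -1; sign now +1
(15/11): 15 mod 11 = 4, so (15/11) = (4/11)
factor out 2^2: 4 = 2^2·1; with 11 mod 8 = 3, (2/11) = -1; sign now +1; continue with (1/11)
reached (1/11) = 1, so the symbol is +1

1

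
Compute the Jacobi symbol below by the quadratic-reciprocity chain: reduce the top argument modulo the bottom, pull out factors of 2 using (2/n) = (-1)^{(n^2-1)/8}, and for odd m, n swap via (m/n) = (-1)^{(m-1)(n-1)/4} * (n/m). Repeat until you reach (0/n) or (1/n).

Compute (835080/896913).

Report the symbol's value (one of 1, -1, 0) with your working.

factor out 2^3: 835080 = 2^3·104385; with 896913 mod 8 = 1, (2/896913) = +1; sign now +1; continue with (104385/896913)
flip (104385/896913) -> (896913/104385): both odd, 104385 mod 4 = 1, 896913 mod 4 = 1, so the flip contributes +1; sign now +1
(896913/104385): 896913 mod 104385 = 61833, so (896913/104385) = (61833/104385)
flip (61833/104385) -> (104385/61833): both odd, 61833 mod 4 = 1, 104385 mod 4 = 1, so the flip contributes +1; sign now +1
(104385/61833): 104385 mod 61833 = 42552, so (104385/61833) = (42552/61833)
factor out 2^3: 42552 = 2^3·5319; with 61833 mod 8 = 1, (2/61833) = +1; sign now +1; continue with (5319/61833)
flip (5319/61833) -> (61833/5319): both odd, 5319 mod 4 = 3, 61833 mod 4 = 1, so the flip contributes +1; sign now +1
(61833/5319): 61833 mod 5319 = 3324, so (61833/5319) = (3324/5319)
factor out 2^2: 3324 = 2^2·831; with 5319 mod 8 = 7, (2/5319) = +1; sign now +1; continue with (831/5319)
flip (831/5319) -> (5319/831): both odd, 831 mod 4 = 3, 5319 mod 4 = 3, so the flip contributes -1; sign now -1
(5319/831): 5319 mod 831 = 333, so (5319/831) = (333/831)
flip (333/831) -> (831/333): both odd, 333 mod 4 = 1, 831 mod 4 = 3, so the flip contributes +1; sign now -1
(831/333): 831 mod 333 = 165, so (831/333) = (165/333)
flip (165/333) -> (333/165): both odd, 165 mod 4 = 1, 333 mod 4 = 1, so the flip contributes +1; sign now -1
(333/165): 333 mod 165 = 3, so (333/165) = (3/165)
flip (3/165) -> (165/3): both odd, 3 mod 4 = 3, 165 mod 4 = 1, so the flip contributes +1; sign now -1
(165/3): 165 mod 3 = 0, so (165/3) = (0/3)
reached (0/3); gcd(a, n) > 1, so (0/3) = 0 and the symbol is 0

0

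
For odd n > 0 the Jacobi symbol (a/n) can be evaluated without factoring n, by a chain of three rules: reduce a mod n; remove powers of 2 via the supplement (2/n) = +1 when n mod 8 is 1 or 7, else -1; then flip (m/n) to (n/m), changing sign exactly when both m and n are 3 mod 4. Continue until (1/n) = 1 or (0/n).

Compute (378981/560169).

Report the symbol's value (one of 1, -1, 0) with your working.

0

reciprocity: (378981/560169) = +1·(560169/378981) since 378981 mod 4 = 1, 560169 mod 4 = 1; sign now +1
(560169/378981) = (181188/378981)   [reduce mod 378981]
181188 = 2^2·45297; (2/378981) = -1 since 378981 mod 8 = 5, so (181188/378981) = (-1)^2·(45297/378981); sign now +1
reciprocity: (45297/378981) = +1·(378981/45297) since 45297 mod 4 = 1, 378981 mod 4 = 1; sign now +1
(378981/45297) = (16605/45297)   [reduce mod 45297]
reciprocity: (16605/45297) = +1·(45297/16605) since 16605 mod 4 = 1, 45297 mod 4 = 1; sign now +1
(45297/16605) = (12087/16605)   [reduce mod 16605]
reciprocity: (12087/16605) = +1·(16605/12087) since 12087 mod 4 = 3, 16605 mod 4 = 1; sign now +1
(16605/12087) = (4518/12087)   [reduce mod 12087]
4518 = 2^1·2259; (2/12087) = +1 since 12087 mod 8 = 7, so (4518/12087) = (+1)^1·(2259/12087); sign now +1
reciprocity: (2259/12087) = -1·(12087/2259) since 2259 mod 4 = 3, 12087 mod 4 = 3; sign now -1
(12087/2259) = (792/2259)   [reduce mod 2259]
792 = 2^3·99; (2/2259) = -1 since 2259 mod 8 = 3, so (792/2259) = (-1)^3·(99/2259); sign now +1
reciprocity: (99/2259) = -1·(2259/99) since 99 mod 4 = 3, 2259 mod 4 = 3; sign now -1
(2259/99) = (81/99)   [reduce mod 99]
reciprocity: (81/99) = +1·(99/81) since 81 mod 4 = 1, 99 mod 4 = 3; sign now -1
(99/81) = (18/81)   [reduce mod 81]
18 = 2^1·9; (2/81) = +1 since 81 mod 8 = 1, so (18/81) = (+1)^1·(9/81); sign now -1
reciprocity: (9/81) = +1·(81/9) since 9 mod 4 = 1, 81 mod 4 = 1; sign now -1
(81/9) = (0/9)   [reduce mod 9]
(0/9) = 0   [gcd(a, n) > 1]; final value = 0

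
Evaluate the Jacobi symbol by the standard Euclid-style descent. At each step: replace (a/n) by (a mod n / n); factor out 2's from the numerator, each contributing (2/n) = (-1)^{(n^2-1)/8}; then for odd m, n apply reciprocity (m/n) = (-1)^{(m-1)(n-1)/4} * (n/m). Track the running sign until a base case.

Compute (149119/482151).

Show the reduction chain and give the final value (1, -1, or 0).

flip (149119/482151) -> (482151/149119): both odd, 149119 mod 4 = 3, 482151 mod 4 = 3, so the flip contributes -1; sign now -1
(482151/149119): 482151 mod 149119 = 34794, so (482151/149119) = (34794/149119)
factor out 2^1: 34794 = 2^1·17397; with 149119 mod 8 = 7, (2/149119) = +1; sign now -1; continue with (17397/149119)
flip (17397/149119) -> (149119/17397): both odd, 17397 mod 4 = 1, 149119 mod 4 = 3, so the flip contributes +1; sign now -1
(149119/17397): 149119 mod 17397 = 9943, so (149119/17397) = (9943/17397)
flip (9943/17397) -> (17397/9943): both odd, 9943 mod 4 = 3, 17397 mod 4 = 1, so the flip contributes +1; sign now -1
(17397/9943): 17397 mod 9943 = 7454, so (17397/9943) = (7454/9943)
factor out 2^1: 7454 = 2^1·3727; with 9943 mod 8 = 7, (2/9943) = +1; sign now -1; continue with (3727/9943)
flip (3727/9943) -> (9943/3727): both odd, 3727 mod 4 = 3, 9943 mod 4 = 3, so the flip contributes -1; sign now +1
(9943/3727): 9943 mod 3727 = 2489, so (9943/3727) = (2489/3727)
flip (2489/3727) -> (3727/2489): both odd, 2489 mod 4 = 1, 3727 mod 4 = 3, so the flip contributes +1; sign now +1
(3727/2489): 3727 mod 2489 = 1238, so (3727/2489) = (1238/2489)
factor out 2^1: 1238 = 2^1·619; with 2489 mod 8 = 1, (2/2489) = +1; sign now +1; continue with (619/2489)
flip (619/2489) -> (2489/619): both odd, 619 mod 4 = 3, 2489 mod 4 = 1, so the flip contributes +1; sign now +1
(2489/619): 2489 mod 619 = 13, so (2489/619) = (13/619)
flip (13/619) -> (619/13): both odd, 13 mod 4 = 1, 619 mod 4 = 3, so the flip contributes +1; sign now +1
(619/13): 619 mod 13 = 8, so (619/13) = (8/13)
factor out 2^3: 8 = 2^3·1; with 13 mod 8 = 5, (2/13) = -1; sign now -1; continue with (1/13)
reached (1/13) = 1, so the symbol is -1

-1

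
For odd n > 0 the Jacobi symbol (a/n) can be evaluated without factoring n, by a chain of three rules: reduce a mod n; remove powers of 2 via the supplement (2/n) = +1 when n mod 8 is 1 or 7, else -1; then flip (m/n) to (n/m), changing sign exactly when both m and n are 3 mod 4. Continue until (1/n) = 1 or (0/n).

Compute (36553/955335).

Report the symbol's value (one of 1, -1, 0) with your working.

reciprocity: (36553/955335) = +1·(955335/36553) since 36553 mod 4 = 1, 955335 mod 4 = 3; sign now +1
(955335/36553) = (4957/36553)   [reduce mod 36553]
reciprocity: (4957/36553) = +1·(36553/4957) since 4957 mod 4 = 1, 36553 mod 4 = 1; sign now +1
(36553/4957) = (1854/4957)   [reduce mod 4957]
1854 = 2^1·927; (2/4957) = -1 since 4957 mod 8 = 5, so (1854/4957) = (-1)^1·(927/4957); sign now -1
reciprocity: (927/4957) = +1·(4957/927) since 927 mod 4 = 3, 4957 mod 4 = 1; sign now -1
(4957/927) = (322/927)   [reduce mod 927]
322 = 2^1·161; (2/927) = +1 since 927 mod 8 = 7, so (322/927) = (+1)^1·(161/927); sign now -1
reciprocity: (161/927) = +1·(927/161) since 161 mod 4 = 1, 927 mod 4 = 3; sign now -1
(927/161) = (122/161)   [reduce mod 161]
122 = 2^1·61; (2/161) = +1 since 161 mod 8 = 1, so (122/161) = (+1)^1·(61/161); sign now -1
reciprocity: (61/161) = +1·(161/61) since 61 mod 4 = 1, 161 mod 4 = 1; sign now -1
(161/61) = (39/61)   [reduce mod 61]
reciprocity: (39/61) = +1·(61/39) since 39 mod 4 = 3, 61 mod 4 = 1; sign now -1
(61/39) = (22/39)   [reduce mod 39]
22 = 2^1·11; (2/39) = +1 since 39 mod 8 = 7, so (22/39) = (+1)^1·(11/39); sign now -1
reciprocity: (11/39) = -1·(39/11) since 11 mod 4 = 3, 39 mod 4 = 3; sign now +1
(39/11) = (6/11)   [reduce mod 11]
6 = 2^1·3; (2/11) = -1 since 11 mod 8 = 3, so (6/11) = (-1)^1·(3/11); sign now -1
reciprocity: (3/11) = -1·(11/3) since 3 mod 4 = 3, 11 mod 4 = 3; sign now +1
(11/3) = (2/3)   [reduce mod 3]
2 = 2^1·1; (2/3) = -1 since 3 mod 8 = 3, so (2/3) = (-1)^1·(1/3); sign now -1
(1/3) = 1; final value = sign = -1

-1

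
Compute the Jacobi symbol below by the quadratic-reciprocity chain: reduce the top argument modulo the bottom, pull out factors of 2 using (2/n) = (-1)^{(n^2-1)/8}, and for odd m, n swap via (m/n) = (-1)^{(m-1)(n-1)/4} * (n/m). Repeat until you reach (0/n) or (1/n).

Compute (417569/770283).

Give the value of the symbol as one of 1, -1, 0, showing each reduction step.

flip (417569/770283) -> (770283/417569): both odd, 417569 mod 4 = 1, 770283 mod 4 = 3, so the flip contributes +1; sign now +1
(770283/417569): 770283 mod 417569 = 352714, so (770283/417569) = (352714/417569)
factor out 2^1: 352714 = 2^1·176357; with 417569 mod 8 = 1, (2/417569) = +1; sign now +1; continue with (176357/417569)
flip (176357/417569) -> (417569/176357): both odd, 176357 mod 4 = 1, 417569 mod 4 = 1, so the flip contributes +1; sign now +1
(417569/176357): 417569 mod 176357 = 64855, so (417569/176357) = (64855/176357)
flip (64855/176357) -> (176357/64855): both odd, 64855 mod 4 = 3, 176357 mod 4 = 1, so the flip contributes +1; sign now +1
(176357/64855): 176357 mod 64855 = 46647, so (176357/64855) = (46647/64855)
flip (46647/64855) -> (64855/46647): both odd, 46647 mod 4 = 3, 64855 mod 4 = 3, so the flip contributes -1; sign now -1
(64855/46647): 64855 mod 46647 = 18208, so (64855/46647) = (18208/46647)
factor out 2^5: 18208 = 2^5·569; with 46647 mod 8 = 7, (2/46647) = +1; sign now -1; continue with (569/46647)
flip (569/46647) -> (46647/569): both odd, 569 mod 4 = 1, 46647 mod 4 = 3, so the flip contributes +1; sign now -1
(46647/569): 46647 mod 569 = 558, so (46647/569) = (558/569)
factor out 2^1: 558 = 2^1·279; with 569 mod 8 = 1, (2/569) = +1; sign now -1; continue with (279/569)
flip (279/569) -> (569/279): both odd, 279 mod 4 = 3, 569 mod 4 = 1, so the flip contributes +1; sign now -1
(569/279): 569 mod 279 = 11, so (569/279) = (11/279)
flip (11/279) -> (279/11): both odd, 11 mod 4 = 3, 279 mod 4 = 3, so the flip contributes -1; sign now +1
(279/11): 279 mod 11 = 4, so (279/11) = (4/11)
factor out 2^2: 4 = 2^2·1; with 11 mod 8 = 3, (2/11) = -1; sign now +1; continue with (1/11)
reached (1/11) = 1, so the symbol is +1

1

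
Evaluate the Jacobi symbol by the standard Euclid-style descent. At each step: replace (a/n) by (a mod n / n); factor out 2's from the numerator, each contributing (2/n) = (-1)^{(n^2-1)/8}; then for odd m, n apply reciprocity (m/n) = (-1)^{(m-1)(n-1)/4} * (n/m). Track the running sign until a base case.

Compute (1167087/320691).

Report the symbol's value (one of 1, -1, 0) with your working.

0

(1167087/320691) = (205014/320691)   [reduce mod 320691]
205014 = 2^1·102507; (2/320691) = -1 since 320691 mod 8 = 3, so (205014/320691) = (-1)^1·(102507/320691); sign now -1
reciprocity: (102507/320691) = -1·(320691/102507) since 102507 mod 4 = 3, 320691 mod 4 = 3; sign now +1
(320691/102507) = (13170/102507)   [reduce mod 102507]
13170 = 2^1·6585; (2/102507) = -1 since 102507 mod 8 = 3, so (13170/102507) = (-1)^1·(6585/102507); sign now -1
reciprocity: (6585/102507) = +1·(102507/6585) since 6585 mod 4 = 1, 102507 mod 4 = 3; sign now -1
(102507/6585) = (3732/6585)   [reduce mod 6585]
3732 = 2^2·933; (2/6585) = +1 since 6585 mod 8 = 1, so (3732/6585) = (+1)^2·(933/6585); sign now -1
reciprocity: (933/6585) = +1·(6585/933) since 933 mod 4 = 1, 6585 mod 4 = 1; sign now -1
(6585/933) = (54/933)   [reduce mod 933]
54 = 2^1·27; (2/933) = -1 since 933 mod 8 = 5, so (54/933) = (-1)^1·(27/933); sign now +1
reciprocity: (27/933) = +1·(933/27) since 27 mod 4 = 3, 933 mod 4 = 1; sign now +1
(933/27) = (15/27)   [reduce mod 27]
reciprocity: (15/27) = -1·(27/15) since 15 mod 4 = 3, 27 mod 4 = 3; sign now -1
(27/15) = (12/15)   [reduce mod 15]
12 = 2^2·3; (2/15) = +1 since 15 mod 8 = 7, so (12/15) = (+1)^2·(3/15); sign now -1
reciprocity: (3/15) = -1·(15/3) since 3 mod 4 = 3, 15 mod 4 = 3; sign now +1
(15/3) = (0/3)   [reduce mod 3]
(0/3) = 0   [gcd(a, n) > 1]; final value = 0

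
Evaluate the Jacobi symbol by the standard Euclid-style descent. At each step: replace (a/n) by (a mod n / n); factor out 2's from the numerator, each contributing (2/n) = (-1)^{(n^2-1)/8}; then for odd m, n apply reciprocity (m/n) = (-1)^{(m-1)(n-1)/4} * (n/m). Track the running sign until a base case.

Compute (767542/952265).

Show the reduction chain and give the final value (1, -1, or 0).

factor out 2^1: 767542 = 2^1·383771; with 952265 mod 8 = 1, (2/952265) = +1; sign now +1; continue with (383771/952265)
flip (383771/952265) -> (952265/383771): both odd, 383771 mod 4 = 3, 952265 mod 4 = 1, so the flip contributes +1; sign now +1
(952265/383771): 952265 mod 383771 = 184723, so (952265/383771) = (184723/383771)
flip (184723/383771) -> (383771/184723): both odd, 184723 mod 4 = 3, 383771 mod 4 = 3, so the flip contributes -1; sign now -1
(383771/184723): 383771 mod 184723 = 14325, so (383771/184723) = (14325/184723)
flip (14325/184723) -> (184723/14325): both odd, 14325 mod 4 = 1, 184723 mod 4 = 3, so the flip contributes +1; sign now -1
(184723/14325): 184723 mod 14325 = 12823, so (184723/14325) = (12823/14325)
flip (12823/14325) -> (14325/12823): both odd, 12823 mod 4 = 3, 14325 mod 4 = 1, so the flip contributes +1; sign now -1
(14325/12823): 14325 mod 12823 = 1502, so (14325/12823) = (1502/12823)
factor out 2^1: 1502 = 2^1·751; with 12823 mod 8 = 7, (2/12823) = +1; sign now -1; continue with (751/12823)
flip (751/12823) -> (12823/751): both odd, 751 mod 4 = 3, 12823 mod 4 = 3, so the flip contributes -1; sign now +1
(12823/751): 12823 mod 751 = 56, so (12823/751) = (56/751)
factor out 2^3: 56 = 2^3·7; with 751 mod 8 = 7, (2/751) = +1; sign now +1; continue with (7/751)
flip (7/751) -> (751/7): both odd, 7 mod 4 = 3, 751 mod 4 = 3, so the flip contributes -1; sign now -1
(751/7): 751 mod 7 = 2, so (751/7) = (2/7)
factor out 2^1: 2 = 2^1·1; with 7 mod 8 = 7, (2/7) = +1; sign now -1; continue with (1/7)
reached (1/7) = 1, so the symbol is -1

-1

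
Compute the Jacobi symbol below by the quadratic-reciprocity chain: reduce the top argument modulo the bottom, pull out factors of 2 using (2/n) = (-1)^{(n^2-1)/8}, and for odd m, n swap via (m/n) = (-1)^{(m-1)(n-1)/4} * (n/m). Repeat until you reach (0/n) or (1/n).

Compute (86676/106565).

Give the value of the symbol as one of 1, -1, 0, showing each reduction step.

1

factor out 2^2: 86676 = 2^2·21669; with 106565 mod 8 = 5, (2/106565) = -1; sign now +1; continue with (21669/106565)
flip (21669/106565) -> (106565/21669): both odd, 21669 mod 4 = 1, 106565 mod 4 = 1, so the flip contributes +1; sign now +1
(106565/21669): 106565 mod 21669 = 19889, so (106565/21669) = (19889/21669)
flip (19889/21669) -> (21669/19889): both odd, 19889 mod 4 = 1, 21669 mod 4 = 1, so the flip contributes +1; sign now +1
(21669/19889): 21669 mod 19889 = 1780, so (21669/19889) = (1780/19889)
factor out 2^2: 1780 = 2^2·445; with 19889 mod 8 = 1, (2/19889) = +1; sign now +1; continue with (445/19889)
flip (445/19889) -> (19889/445): both odd, 445 mod 4 = 1, 19889 mod 4 = 1, so the flip contributes +1; sign now +1
(19889/445): 19889 mod 445 = 309, so (19889/445) = (309/445)
flip (309/445) -> (445/309): both odd, 309 mod 4 = 1, 445 mod 4 = 1, so the flip contributes +1; sign now +1
(445/309): 445 mod 309 = 136, so (445/309) = (136/309)
factor out 2^3: 136 = 2^3·17; with 309 mod 8 = 5, (2/309) = -1; sign now -1; continue with (17/309)
flip (17/309) -> (309/17): both odd, 17 mod 4 = 1, 309 mod 4 = 1, so the flip contributes +1; sign now -1
(309/17): 309 mod 17 = 3, so (309/17) = (3/17)
flip (3/17) -> (17/3): both odd, 3 mod 4 = 3, 17 mod 4 = 1, so the flip contributes +1; sign now -1
(17/3): 17 mod 3 = 2, so (17/3) = (2/3)
factor out 2^1: 2 = 2^1·1; with 3 mod 8 = 3, (2/3) = -1; sign now +1; continue with (1/3)
reached (1/3) = 1, so the symbol is +1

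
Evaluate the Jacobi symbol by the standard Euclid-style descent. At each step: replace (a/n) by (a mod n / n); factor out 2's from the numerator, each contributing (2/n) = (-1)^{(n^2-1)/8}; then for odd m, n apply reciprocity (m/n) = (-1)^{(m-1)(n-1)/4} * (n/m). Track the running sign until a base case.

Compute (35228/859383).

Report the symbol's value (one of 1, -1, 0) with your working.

-1

factor out 2^2: 35228 = 2^2·8807; with 859383 mod 8 = 7, (2/859383) = +1; sign now +1; continue with (8807/859383)
flip (8807/859383) -> (859383/8807): both odd, 8807 mod 4 = 3, 859383 mod 4 = 3, so the flip contributes -1; sign now -1
(859383/8807): 859383 mod 8807 = 5104, so (859383/8807) = (5104/8807)
factor out 2^4: 5104 = 2^4·319; with 8807 mod 8 = 7, (2/8807) = +1; sign now -1; continue with (319/8807)
flip (319/8807) -> (8807/319): both odd, 319 mod 4 = 3, 8807 mod 4 = 3, so the flip contributes -1; sign now +1
(8807/319): 8807 mod 319 = 194, so (8807/319) = (194/319)
factor out 2^1: 194 = 2^1·97; with 319 mod 8 = 7, (2/319) = +1; sign now +1; continue with (97/319)
flip (97/319) -> (319/97): both odd, 97 mod 4 = 1, 319 mod 4 = 3, so the flip contributes +1; sign now +1
(319/97): 319 mod 97 = 28, so (319/97) = (28/97)
factor out 2^2: 28 = 2^2·7; with 97 mod 8 = 1, (2/97) = +1; sign now +1; continue with (7/97)
flip (7/97) -> (97/7): both odd, 7 mod 4 = 3, 97 mod 4 = 1, so the flip contributes +1; sign now +1
(97/7): 97 mod 7 = 6, so (97/7) = (6/7)
factor out 2^1: 6 = 2^1·3; with 7 mod 8 = 7, (2/7) = +1; sign now +1; continue with (3/7)
flip (3/7) -> (7/3): both odd, 3 mod 4 = 3, 7 mod 4 = 3, so the flip contributes -1; sign now -1
(7/3): 7 mod 3 = 1, so (7/3) = (1/3)
reached (1/3) = 1, so the symbol is -1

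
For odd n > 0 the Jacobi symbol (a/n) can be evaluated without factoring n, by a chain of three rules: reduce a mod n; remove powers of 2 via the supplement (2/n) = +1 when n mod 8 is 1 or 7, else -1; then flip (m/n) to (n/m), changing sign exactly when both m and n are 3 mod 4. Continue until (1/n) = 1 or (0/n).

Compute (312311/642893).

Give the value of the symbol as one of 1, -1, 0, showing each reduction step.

reciprocity: (312311/642893) = +1·(642893/312311) since 312311 mod 4 = 3, 642893 mod 4 = 1; sign now +1
(642893/312311) = (18271/312311)   [reduce mod 312311]
reciprocity: (18271/312311) = -1·(312311/18271) since 18271 mod 4 = 3, 312311 mod 4 = 3; sign now -1
(312311/18271) = (1704/18271)   [reduce mod 18271]
1704 = 2^3·213; (2/18271) = +1 since 18271 mod 8 = 7, so (1704/18271) = (+1)^3·(213/18271); sign now -1
reciprocity: (213/18271) = +1·(18271/213) since 213 mod 4 = 1, 18271 mod 4 = 3; sign now -1
(18271/213) = (166/213)   [reduce mod 213]
166 = 2^1·83; (2/213) = -1 since 213 mod 8 = 5, so (166/213) = (-1)^1·(83/213); sign now +1
reciprocity: (83/213) = +1·(213/83) since 83 mod 4 = 3, 213 mod 4 = 1; sign now +1
(213/83) = (47/83)   [reduce mod 83]
reciprocity: (47/83) = -1·(83/47) since 47 mod 4 = 3, 83 mod 4 = 3; sign now -1
(83/47) = (36/47)   [reduce mod 47]
36 = 2^2·9; (2/47) = +1 since 47 mod 8 = 7, so (36/47) = (+1)^2·(9/47); sign now -1
reciprocity: (9/47) = +1·(47/9) since 9 mod 4 = 1, 47 mod 4 = 3; sign now -1
(47/9) = (2/9)   [reduce mod 9]
2 = 2^1·1; (2/9) = +1 since 9 mod 8 = 1, so (2/9) = (+1)^1·(1/9); sign now -1
(1/9) = 1; final value = sign = -1

-1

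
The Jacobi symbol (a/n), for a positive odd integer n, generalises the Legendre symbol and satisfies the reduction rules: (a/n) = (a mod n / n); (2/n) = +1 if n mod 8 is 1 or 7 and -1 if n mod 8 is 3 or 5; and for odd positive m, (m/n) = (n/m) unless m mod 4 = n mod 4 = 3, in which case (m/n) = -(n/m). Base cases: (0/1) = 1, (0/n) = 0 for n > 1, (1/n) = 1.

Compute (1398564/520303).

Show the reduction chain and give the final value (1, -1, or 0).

-1

(1398564/520303): 1398564 mod 520303 = 357958, so (1398564/520303) = (357958/520303)
factor out 2^1: 357958 = 2^1·178979; with 520303 mod 8 = 7, (2/520303) = +1; sign now +1; continue with (178979/520303)
flip (178979/520303) -> (520303/178979): both odd, 178979 mod 4 = 3, 520303 mod 4 = 3, so the flip contributes -1; sign now -1
(520303/178979): 520303 mod 178979 = 162345, so (520303/178979) = (162345/178979)
flip (162345/178979) -> (178979/162345): both odd, 162345 mod 4 = 1, 178979 mod 4 = 3, so the flip contributes +1; sign now -1
(178979/162345): 178979 mod 162345 = 16634, so (178979/162345) = (16634/162345)
factor out 2^1: 16634 = 2^1·8317; with 162345 mod 8 = 1, (2/162345) = +1; sign now -1; continue with (8317/162345)
flip (8317/162345) -> (162345/8317): both odd, 8317 mod 4 = 1, 162345 mod 4 = 1, so the flip contributes +1; sign now -1
(162345/8317): 162345 mod 8317 = 4322, so (162345/8317) = (4322/8317)
factor out 2^1: 4322 = 2^1·2161; with 8317 mod 8 = 5, (2/8317) = -1; sign now +1; continue with (2161/8317)
flip (2161/8317) -> (8317/2161): both odd, 2161 mod 4 = 1, 8317 mod 4 = 1, so the flip contributes +1; sign now +1
(8317/2161): 8317 mod 2161 = 1834, so (8317/2161) = (1834/2161)
factor out 2^1: 1834 = 2^1·917; with 2161 mod 8 = 1, (2/2161) = +1; sign now +1; continue with (917/2161)
flip (917/2161) -> (2161/917): both odd, 917 mod 4 = 1, 2161 mod 4 = 1, so the flip contributes +1; sign now +1
(2161/917): 2161 mod 917 = 327, so (2161/917) = (327/917)
flip (327/917) -> (917/327): both odd, 327 mod 4 = 3, 917 mod 4 = 1, so the flip contributes +1; sign now +1
(917/327): 917 mod 327 = 263, so (917/327) = (263/327)
flip (263/327) -> (327/263): both odd, 263 mod 4 = 3, 327 mod 4 = 3, so the flip contributes -1; sign now -1
(327/263): 327 mod 263 = 64, so (327/263) = (64/263)
factor out 2^6: 64 = 2^6·1; with 263 mod 8 = 7, (2/263) = +1; sign now -1; continue with (1/263)
reached (1/263) = 1, so the symbol is -1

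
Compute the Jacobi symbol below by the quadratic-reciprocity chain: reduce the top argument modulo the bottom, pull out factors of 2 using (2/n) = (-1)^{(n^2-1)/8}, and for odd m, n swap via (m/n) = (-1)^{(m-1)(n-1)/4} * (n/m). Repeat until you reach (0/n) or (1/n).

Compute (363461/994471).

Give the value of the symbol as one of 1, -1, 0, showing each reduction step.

1

flip (363461/994471) -> (994471/363461): both odd, 363461 mod 4 = 1, 994471 mod 4 = 3, so the flip contributes +1; sign now +1
(994471/363461): 994471 mod 363461 = 267549, so (994471/363461) = (267549/363461)
flip (267549/363461) -> (363461/267549): both odd, 267549 mod 4 = 1, 363461 mod 4 = 1, so the flip contributes +1; sign now +1
(363461/267549): 363461 mod 267549 = 95912, so (363461/267549) = (95912/267549)
factor out 2^3: 95912 = 2^3·11989; with 267549 mod 8 = 5, (2/267549) = -1; sign now -1; continue with (11989/267549)
flip (11989/267549) -> (267549/11989): both odd, 11989 mod 4 = 1, 267549 mod 4 = 1, so the flip contributes +1; sign now -1
(267549/11989): 267549 mod 11989 = 3791, so (267549/11989) = (3791/11989)
flip (3791/11989) -> (11989/3791): both odd, 3791 mod 4 = 3, 11989 mod 4 = 1, so the flip contributes +1; sign now -1
(11989/3791): 11989 mod 3791 = 616, so (11989/3791) = (616/3791)
factor out 2^3: 616 = 2^3·77; with 3791 mod 8 = 7, (2/3791) = +1; sign now -1; continue with (77/3791)
flip (77/3791) -> (3791/77): both odd, 77 mod 4 = 1, 3791 mod 4 = 3, so the flip contributes +1; sign now -1
(3791/77): 3791 mod 77 = 18, so (3791/77) = (18/77)
factor out 2^1: 18 = 2^1·9; with 77 mod 8 = 5, (2/77) = -1; sign now +1; continue with (9/77)
flip (9/77) -> (77/9): both odd, 9 mod 4 = 1, 77 mod 4 = 1, so the flip contributes +1; sign now +1
(77/9): 77 mod 9 = 5, so (77/9) = (5/9)
flip (5/9) -> (9/5): both odd, 5 mod 4 = 1, 9 mod 4 = 1, so the flip contributes +1; sign now +1
(9/5): 9 mod 5 = 4, so (9/5) = (4/5)
factor out 2^2: 4 = 2^2·1; with 5 mod 8 = 5, (2/5) = -1; sign now +1; continue with (1/5)
reached (1/5) = 1, so the symbol is +1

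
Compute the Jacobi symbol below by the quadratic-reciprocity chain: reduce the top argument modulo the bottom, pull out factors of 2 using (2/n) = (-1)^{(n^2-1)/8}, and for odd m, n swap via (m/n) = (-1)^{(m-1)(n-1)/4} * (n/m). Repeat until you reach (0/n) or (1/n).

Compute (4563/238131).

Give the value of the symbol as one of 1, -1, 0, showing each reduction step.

0

reciprocity: (4563/238131) = -1·(238131/4563) since 4563 mod 4 = 3, 238131 mod 4 = 3; sign now -1
(238131/4563) = (855/4563)   [reduce mod 4563]
reciprocity: (855/4563) = -1·(4563/855) since 855 mod 4 = 3, 4563 mod 4 = 3; sign now +1
(4563/855) = (288/855)   [reduce mod 855]
288 = 2^5·9; (2/855) = +1 since 855 mod 8 = 7, so (288/855) = (+1)^5·(9/855); sign now +1
reciprocity: (9/855) = +1·(855/9) since 9 mod 4 = 1, 855 mod 4 = 3; sign now +1
(855/9) = (0/9)   [reduce mod 9]
(0/9) = 0   [gcd(a, n) > 1]; final value = 0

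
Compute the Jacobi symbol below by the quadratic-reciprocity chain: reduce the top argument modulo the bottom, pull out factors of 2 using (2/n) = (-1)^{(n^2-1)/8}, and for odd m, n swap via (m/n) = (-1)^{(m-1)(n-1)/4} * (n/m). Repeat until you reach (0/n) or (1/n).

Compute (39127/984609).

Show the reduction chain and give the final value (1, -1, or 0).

flip (39127/984609) -> (984609/39127): both odd, 39127 mod 4 = 3, 984609 mod 4 = 1, so the flip contributes +1; sign now +1
(984609/39127): 984609 mod 39127 = 6434, so (984609/39127) = (6434/39127)
factor out 2^1: 6434 = 2^1·3217; with 39127 mod 8 = 7, (2/39127) = +1; sign now +1; continue with (3217/39127)
flip (3217/39127) -> (39127/3217): both odd, 3217 mod 4 = 1, 39127 mod 4 = 3, so the flip contributes +1; sign now +1
(39127/3217): 39127 mod 3217 = 523, so (39127/3217) = (523/3217)
flip (523/3217) -> (3217/523): both odd, 523 mod 4 = 3, 3217 mod 4 = 1, so the flip contributes +1; sign now +1
(3217/523): 3217 mod 523 = 79, so (3217/523) = (79/523)
flip (79/523) -> (523/79): both odd, 79 mod 4 = 3, 523 mod 4 = 3, so the flip contributes -1; sign now -1
(523/79): 523 mod 79 = 49, so (523/79) = (49/79)
flip (49/79) -> (79/49): both odd, 49 mod 4 = 1, 79 mod 4 = 3, so the flip contributes +1; sign now -1
(79/49): 79 mod 49 = 30, so (79/49) = (30/49)
factor out 2^1: 30 = 2^1·15; with 49 mod 8 = 1, (2/49) = +1; sign now -1; continue with (15/49)
flip (15/49) -> (49/15): both odd, 15 mod 4 = 3, 49 mod 4 = 1, so the flip contributes +1; sign now -1
(49/15): 49 mod 15 = 4, so (49/15) = (4/15)
factor out 2^2: 4 = 2^2·1; with 15 mod 8 = 7, (2/15) = +1; sign now -1; continue with (1/15)
reached (1/15) = 1, so the symbol is -1

-1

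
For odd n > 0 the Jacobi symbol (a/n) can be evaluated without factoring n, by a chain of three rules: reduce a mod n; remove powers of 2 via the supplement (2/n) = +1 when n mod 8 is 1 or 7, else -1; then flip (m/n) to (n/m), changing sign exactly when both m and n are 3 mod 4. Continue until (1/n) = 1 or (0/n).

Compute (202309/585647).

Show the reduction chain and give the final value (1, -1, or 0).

-1

flip (202309/585647) -> (585647/202309): both odd, 202309 mod 4 = 1, 585647 mod 4 = 3, so the flip contributes +1; sign now +1
(585647/202309): 585647 mod 202309 = 181029, so (585647/202309) = (181029/202309)
flip (181029/202309) -> (202309/181029): both odd, 181029 mod 4 = 1, 202309 mod 4 = 1, so the flip contributes +1; sign now +1
(202309/181029): 202309 mod 181029 = 21280, so (202309/181029) = (21280/181029)
factor out 2^5: 21280 = 2^5·665; with 181029 mod 8 = 5, (2/181029) = -1; sign now -1; continue with (665/181029)
flip (665/181029) -> (181029/665): both odd, 665 mod 4 = 1, 181029 mod 4 = 1, so the flip contributes +1; sign now -1
(181029/665): 181029 mod 665 = 149, so (181029/665) = (149/665)
flip (149/665) -> (665/149): both odd, 149 mod 4 = 1, 665 mod 4 = 1, so the flip contributes +1; sign now -1
(665/149): 665 mod 149 = 69, so (665/149) = (69/149)
flip (69/149) -> (149/69): both odd, 69 mod 4 = 1, 149 mod 4 = 1, so the flip contributes +1; sign now -1
(149/69): 149 mod 69 = 11, so (149/69) = (11/69)
flip (11/69) -> (69/11): both odd, 11 mod 4 = 3, 69 mod 4 = 1, so the flip contributes +1; sign now -1
(69/11): 69 mod 11 = 3, so (69/11) = (3/11)
flip (3/11) -> (11/3): both odd, 3 mod 4 = 3, 11 mod 4 = 3, so the flip contributes -1; sign now +1
(11/3): 11 mod 3 = 2, so (11/3) = (2/3)
factor out 2^1: 2 = 2^1·1; with 3 mod 8 = 3, (2/3) = -1; sign now -1; continue with (1/3)
reached (1/3) = 1, so the symbol is -1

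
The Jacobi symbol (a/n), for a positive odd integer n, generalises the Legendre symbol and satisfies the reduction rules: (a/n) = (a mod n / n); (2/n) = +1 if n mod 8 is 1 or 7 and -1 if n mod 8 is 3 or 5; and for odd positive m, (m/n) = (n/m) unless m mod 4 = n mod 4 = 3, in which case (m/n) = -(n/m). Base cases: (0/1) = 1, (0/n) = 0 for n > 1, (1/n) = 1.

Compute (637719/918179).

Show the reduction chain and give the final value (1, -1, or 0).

1

flip (637719/918179) -> (918179/637719): both odd, 637719 mod 4 = 3, 918179 mod 4 = 3, so the flip contributes -1; sign now -1
(918179/637719): 918179 mod 637719 = 280460, so (918179/637719) = (280460/637719)
factor out 2^2: 280460 = 2^2·70115; with 637719 mod 8 = 7, (2/637719) = +1; sign now -1; continue with (70115/637719)
flip (70115/637719) -> (637719/70115): both odd, 70115 mod 4 = 3, 637719 mod 4 = 3, so the flip contributes -1; sign now +1
(637719/70115): 637719 mod 70115 = 6684, so (637719/70115) = (6684/70115)
factor out 2^2: 6684 = 2^2·1671; with 70115 mod 8 = 3, (2/70115) = -1; sign now +1; continue with (1671/70115)
flip (1671/70115) -> (70115/1671): both odd, 1671 mod 4 = 3, 70115 mod 4 = 3, so the flip contributes -1; sign now -1
(70115/1671): 70115 mod 1671 = 1604, so (70115/1671) = (1604/1671)
factor out 2^2: 1604 = 2^2·401; with 1671 mod 8 = 7, (2/1671) = +1; sign now -1; continue with (401/1671)
flip (401/1671) -> (1671/401): both odd, 401 mod 4 = 1, 1671 mod 4 = 3, so the flip contributes +1; sign now -1
(1671/401): 1671 mod 401 = 67, so (1671/401) = (67/401)
flip (67/401) -> (401/67): both odd, 67 mod 4 = 3, 401 mod 4 = 1, so the flip contributes +1; sign now -1
(401/67): 401 mod 67 = 66, so (401/67) = (66/67)
factor out 2^1: 66 = 2^1·33; with 67 mod 8 = 3, (2/67) = -1; sign now +1; continue with (33/67)
flip (33/67) -> (67/33): both odd, 33 mod 4 = 1, 67 mod 4 = 3, so the flip contributes +1; sign now +1
(67/33): 67 mod 33 = 1, so (67/33) = (1/33)
reached (1/33) = 1, so the symbol is +1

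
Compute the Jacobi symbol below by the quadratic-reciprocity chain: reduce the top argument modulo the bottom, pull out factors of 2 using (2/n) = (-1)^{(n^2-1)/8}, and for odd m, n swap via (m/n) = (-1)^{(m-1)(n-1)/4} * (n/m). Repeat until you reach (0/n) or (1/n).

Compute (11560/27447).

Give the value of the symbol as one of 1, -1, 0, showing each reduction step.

11560 = 2^3·1445; (2/27447) = +1 since 27447 mod 8 = 7, so (11560/27447) = (+1)^3·(1445/27447); sign now +1
reciprocity: (1445/27447) = +1·(27447/1445) since 1445 mod 4 = 1, 27447 mod 4 = 3; sign now +1
(27447/1445) = (1437/1445)   [reduce mod 1445]
reciprocity: (1437/1445) = +1·(1445/1437) since 1437 mod 4 = 1, 1445 mod 4 = 1; sign now +1
(1445/1437) = (8/1437)   [reduce mod 1437]
8 = 2^3·1; (2/1437) = -1 since 1437 mod 8 = 5, so (8/1437) = (-1)^3·(1/1437); sign now -1
(1/1437) = 1; final value = sign = -1

-1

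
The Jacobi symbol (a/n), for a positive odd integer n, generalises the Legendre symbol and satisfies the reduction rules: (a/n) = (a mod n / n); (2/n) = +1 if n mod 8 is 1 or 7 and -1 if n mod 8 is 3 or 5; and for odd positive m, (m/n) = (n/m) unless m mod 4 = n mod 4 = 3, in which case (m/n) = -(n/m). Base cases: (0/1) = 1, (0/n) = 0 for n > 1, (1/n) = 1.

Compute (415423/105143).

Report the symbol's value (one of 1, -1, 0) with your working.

(415423/105143) = (99994/105143)   [reduce mod 105143]
99994 = 2^1·49997; (2/105143) = +1 since 105143 mod 8 = 7, so (99994/105143) = (+1)^1·(49997/105143); sign now +1
reciprocity: (49997/105143) = +1·(105143/49997) since 49997 mod 4 = 1, 105143 mod 4 = 3; sign now +1
(105143/49997) = (5149/49997)   [reduce mod 49997]
reciprocity: (5149/49997) = +1·(49997/5149) since 5149 mod 4 = 1, 49997 mod 4 = 1; sign now +1
(49997/5149) = (3656/5149)   [reduce mod 5149]
3656 = 2^3·457; (2/5149) = -1 since 5149 mod 8 = 5, so (3656/5149) = (-1)^3·(457/5149); sign now -1
reciprocity: (457/5149) = +1·(5149/457) since 457 mod 4 = 1, 5149 mod 4 = 1; sign now -1
(5149/457) = (122/457)   [reduce mod 457]
122 = 2^1·61; (2/457) = +1 since 457 mod 8 = 1, so (122/457) = (+1)^1·(61/457); sign now -1
reciprocity: (61/457) = +1·(457/61) since 61 mod 4 = 1, 457 mod 4 = 1; sign now -1
(457/61) = (30/61)   [reduce mod 61]
30 = 2^1·15; (2/61) = -1 since 61 mod 8 = 5, so (30/61) = (-1)^1·(15/61); sign now +1
reciprocity: (15/61) = +1·(61/15) since 15 mod 4 = 3, 61 mod 4 = 1; sign now +1
(61/15) = (1/15)   [reduce mod 15]
(1/15) = 1; final value = sign = +1

1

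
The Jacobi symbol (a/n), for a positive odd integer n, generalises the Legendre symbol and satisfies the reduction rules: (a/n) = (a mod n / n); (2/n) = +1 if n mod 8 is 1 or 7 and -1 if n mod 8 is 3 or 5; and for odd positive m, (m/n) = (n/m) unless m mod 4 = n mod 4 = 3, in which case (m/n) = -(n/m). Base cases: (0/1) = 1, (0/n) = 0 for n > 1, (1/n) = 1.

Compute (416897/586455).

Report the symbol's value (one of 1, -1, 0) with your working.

-1

flip (416897/586455) -> (586455/416897): both odd, 416897 mod 4 = 1, 586455 mod 4 = 3, so the flip contributes +1; sign now +1
(586455/416897): 586455 mod 416897 = 169558, so (586455/416897) = (169558/416897)
factor out 2^1: 169558 = 2^1·84779; with 416897 mod 8 = 1, (2/416897) = +1; sign now +1; continue with (84779/416897)
flip (84779/416897) -> (416897/84779): both odd, 84779 mod 4 = 3, 416897 mod 4 = 1, so the flip contributes +1; sign now +1
(416897/84779): 416897 mod 84779 = 77781, so (416897/84779) = (77781/84779)
flip (77781/84779) -> (84779/77781): both odd, 77781 mod 4 = 1, 84779 mod 4 = 3, so the flip contributes +1; sign now +1
(84779/77781): 84779 mod 77781 = 6998, so (84779/77781) = (6998/77781)
factor out 2^1: 6998 = 2^1·3499; with 77781 mod 8 = 5, (2/77781) = -1; sign now -1; continue with (3499/77781)
flip (3499/77781) -> (77781/3499): both odd, 3499 mod 4 = 3, 77781 mod 4 = 1, so the flip contributes +1; sign now -1
(77781/3499): 77781 mod 3499 = 803, so (77781/3499) = (803/3499)
flip (803/3499) -> (3499/803): both odd, 803 mod 4 = 3, 3499 mod 4 = 3, so the flip contributes -1; sign now +1
(3499/803): 3499 mod 803 = 287, so (3499/803) = (287/803)
flip (287/803) -> (803/287): both odd, 287 mod 4 = 3, 803 mod 4 = 3, so the flip contributes -1; sign now -1
(803/287): 803 mod 287 = 229, so (803/287) = (229/287)
flip (229/287) -> (287/229): both odd, 229 mod 4 = 1, 287 mod 4 = 3, so the flip contributes +1; sign now -1
(287/229): 287 mod 229 = 58, so (287/229) = (58/229)
factor out 2^1: 58 = 2^1·29; with 229 mod 8 = 5, (2/229) = -1; sign now +1; continue with (29/229)
flip (29/229) -> (229/29): both odd, 29 mod 4 = 1, 229 mod 4 = 1, so the flip contributes +1; sign now +1
(229/29): 229 mod 29 = 26, so (229/29) = (26/29)
factor out 2^1: 26 = 2^1·13; with 29 mod 8 = 5, (2/29) = -1; sign now -1; continue with (13/29)
flip (13/29) -> (29/13): both odd, 13 mod 4 = 1, 29 mod 4 = 1, so the flip contributes +1; sign now -1
(29/13): 29 mod 13 = 3, so (29/13) = (3/13)
flip (3/13) -> (13/3): both odd, 3 mod 4 = 3, 13 mod 4 = 1, so the flip contributes +1; sign now -1
(13/3): 13 mod 3 = 1, so (13/3) = (1/3)
reached (1/3) = 1, so the symbol is -1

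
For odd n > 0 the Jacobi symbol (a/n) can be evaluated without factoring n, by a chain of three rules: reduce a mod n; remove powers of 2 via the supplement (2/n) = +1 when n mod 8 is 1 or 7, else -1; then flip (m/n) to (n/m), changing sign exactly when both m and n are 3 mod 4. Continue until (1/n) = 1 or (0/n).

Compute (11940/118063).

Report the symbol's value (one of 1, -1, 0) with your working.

factor out 2^2: 11940 = 2^2·2985; with 118063 mod 8 = 7, (2/118063) = +1; sign now +1; continue with (2985/118063)
flip (2985/118063) -> (118063/2985): both odd, 2985 mod 4 = 1, 118063 mod 4 = 3, so the flip contributes +1; sign now +1
(118063/2985): 118063 mod 2985 = 1648, so (118063/2985) = (1648/2985)
factor out 2^4: 1648 = 2^4·103; with 2985 mod 8 = 1, (2/2985) = +1; sign now +1; continue with (103/2985)
flip (103/2985) -> (2985/103): both odd, 103 mod 4 = 3, 2985 mod 4 = 1, so the flip contributes +1; sign now +1
(2985/103): 2985 mod 103 = 101, so (2985/103) = (101/103)
flip (101/103) -> (103/101): both odd, 101 mod 4 = 1, 103 mod 4 = 3, so the flip contributes +1; sign now +1
(103/101): 103 mod 101 = 2, so (103/101) = (2/101)
factor out 2^1: 2 = 2^1·1; with 101 mod 8 = 5, (2/101) = -1; sign now -1; continue with (1/101)
reached (1/101) = 1, so the symbol is -1

-1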